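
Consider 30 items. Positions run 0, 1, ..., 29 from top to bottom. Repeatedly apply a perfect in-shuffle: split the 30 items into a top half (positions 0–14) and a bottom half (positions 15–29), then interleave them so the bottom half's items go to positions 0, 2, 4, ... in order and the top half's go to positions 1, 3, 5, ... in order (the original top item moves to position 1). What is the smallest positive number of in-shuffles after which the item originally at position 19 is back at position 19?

5

Follow position 19 under repeated in-shuffles:
19 → 8 → 17 → 4 → 9 → 19
It first returns after 5 in-shuffles.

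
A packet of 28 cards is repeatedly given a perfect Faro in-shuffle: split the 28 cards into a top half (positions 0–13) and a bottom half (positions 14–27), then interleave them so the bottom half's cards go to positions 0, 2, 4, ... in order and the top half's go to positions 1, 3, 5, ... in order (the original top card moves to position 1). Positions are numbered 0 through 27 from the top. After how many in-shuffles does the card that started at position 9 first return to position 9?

Follow position 9 under repeated in-shuffles:
9 → 19 → 10 → 21 → 14 → 0 → 1 → 3 → ... → 9 (length 28)
It first returns after 28 in-shuffles.

28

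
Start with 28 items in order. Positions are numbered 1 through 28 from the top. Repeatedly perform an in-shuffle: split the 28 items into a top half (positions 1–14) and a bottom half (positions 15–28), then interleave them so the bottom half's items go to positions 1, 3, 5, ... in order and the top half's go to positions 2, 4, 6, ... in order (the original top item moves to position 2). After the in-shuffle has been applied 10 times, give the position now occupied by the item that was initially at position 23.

Track the item's position through each in-shuffle:
23 → 17 → 5 → 10 → 20 → 11 → 22 → 15 → 1 → 2 → 4

4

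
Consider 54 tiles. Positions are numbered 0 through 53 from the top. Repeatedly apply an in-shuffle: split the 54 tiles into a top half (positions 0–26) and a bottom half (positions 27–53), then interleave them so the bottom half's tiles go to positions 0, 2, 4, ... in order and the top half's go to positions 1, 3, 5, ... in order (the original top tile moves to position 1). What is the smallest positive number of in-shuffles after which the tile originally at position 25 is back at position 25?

Follow position 25 under repeated in-shuffles:
25 → 51 → 48 → 42 → 30 → 6 → 13 → 27 → 0 → 1 → 3 → 7 → 15 → 31 → 8 → 17 → 35 → 16 → 33 → 12 → 25
It first returns after 20 in-shuffles.

20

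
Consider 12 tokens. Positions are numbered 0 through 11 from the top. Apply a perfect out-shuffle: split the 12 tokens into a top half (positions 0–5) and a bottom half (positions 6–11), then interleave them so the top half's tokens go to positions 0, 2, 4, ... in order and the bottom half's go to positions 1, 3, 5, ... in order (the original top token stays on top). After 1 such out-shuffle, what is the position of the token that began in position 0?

0

Position 0 is a fixed point of every out-shuffle, so the token never moves.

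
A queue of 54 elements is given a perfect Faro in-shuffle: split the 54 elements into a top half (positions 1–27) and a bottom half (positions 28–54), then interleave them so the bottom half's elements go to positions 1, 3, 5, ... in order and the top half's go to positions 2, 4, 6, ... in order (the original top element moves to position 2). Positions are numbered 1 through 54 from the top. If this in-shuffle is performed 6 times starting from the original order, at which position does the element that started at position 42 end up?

48

Track the element's position through each in-shuffle:
42 → 29 → 3 → 6 → 12 → 24 → 48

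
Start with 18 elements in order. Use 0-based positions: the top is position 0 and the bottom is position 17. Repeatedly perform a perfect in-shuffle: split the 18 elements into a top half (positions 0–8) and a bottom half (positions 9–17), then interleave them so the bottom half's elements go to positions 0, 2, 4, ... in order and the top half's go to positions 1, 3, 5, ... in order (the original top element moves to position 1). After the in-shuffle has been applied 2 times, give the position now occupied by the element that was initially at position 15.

Track the element's position through each in-shuffle:
15 → 12 → 6

6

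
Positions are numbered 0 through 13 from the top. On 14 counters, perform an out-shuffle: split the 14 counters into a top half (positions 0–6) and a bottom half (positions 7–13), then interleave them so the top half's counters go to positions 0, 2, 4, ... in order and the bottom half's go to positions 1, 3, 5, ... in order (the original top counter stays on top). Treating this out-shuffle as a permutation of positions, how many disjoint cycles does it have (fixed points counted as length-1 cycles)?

3

Trace each unvisited position around until it returns:
(0) (1 2 4 8 3 6 ... len 12) (13)
3 cycles in total.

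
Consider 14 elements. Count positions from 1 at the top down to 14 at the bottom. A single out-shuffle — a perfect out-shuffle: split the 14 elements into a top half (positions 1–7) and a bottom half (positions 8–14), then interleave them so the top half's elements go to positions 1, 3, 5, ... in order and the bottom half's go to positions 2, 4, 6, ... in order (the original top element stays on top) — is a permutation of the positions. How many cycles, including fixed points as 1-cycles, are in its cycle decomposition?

Trace each unvisited position around until it returns:
(1) (2 3 5 9 4 7 ... len 12) (14)
3 cycles in total.

3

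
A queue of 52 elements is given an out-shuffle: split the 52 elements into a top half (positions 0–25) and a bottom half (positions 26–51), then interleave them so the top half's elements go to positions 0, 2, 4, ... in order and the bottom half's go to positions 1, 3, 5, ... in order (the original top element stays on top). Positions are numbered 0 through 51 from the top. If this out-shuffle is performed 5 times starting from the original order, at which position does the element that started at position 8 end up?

1

Track the element's position through each out-shuffle:
8 → 16 → 32 → 13 → 26 → 1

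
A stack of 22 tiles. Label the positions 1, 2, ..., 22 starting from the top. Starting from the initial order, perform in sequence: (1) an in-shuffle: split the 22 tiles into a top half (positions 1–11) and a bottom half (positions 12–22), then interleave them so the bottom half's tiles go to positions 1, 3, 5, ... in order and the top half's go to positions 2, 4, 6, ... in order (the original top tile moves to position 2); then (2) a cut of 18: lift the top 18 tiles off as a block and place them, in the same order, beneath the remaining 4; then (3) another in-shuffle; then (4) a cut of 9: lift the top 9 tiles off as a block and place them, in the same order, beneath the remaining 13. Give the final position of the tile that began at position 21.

Track the tile from position 21 forward through each operation:
  after op 1 (in-shuffle): 21 → 19
  after op 2 (cut 18): 19 → 1
  after op 3 (in-shuffle): 1 → 2
  after op 4 (cut 9): 2 → 15

15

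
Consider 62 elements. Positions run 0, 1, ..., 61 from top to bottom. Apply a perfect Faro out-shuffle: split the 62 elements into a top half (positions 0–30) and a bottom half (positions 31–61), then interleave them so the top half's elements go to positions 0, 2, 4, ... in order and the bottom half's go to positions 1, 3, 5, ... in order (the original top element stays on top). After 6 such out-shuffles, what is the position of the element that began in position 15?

45

Track the element's position through each out-shuffle:
15 → 30 → 60 → 59 → 57 → 53 → 45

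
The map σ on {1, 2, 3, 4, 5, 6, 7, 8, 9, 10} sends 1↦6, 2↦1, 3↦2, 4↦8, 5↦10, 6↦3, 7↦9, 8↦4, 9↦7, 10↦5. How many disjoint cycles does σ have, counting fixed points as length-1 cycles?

Cycle decomposition: (1 6 3 2) (4 8) (5 10) (7 9).
4 cycles.

4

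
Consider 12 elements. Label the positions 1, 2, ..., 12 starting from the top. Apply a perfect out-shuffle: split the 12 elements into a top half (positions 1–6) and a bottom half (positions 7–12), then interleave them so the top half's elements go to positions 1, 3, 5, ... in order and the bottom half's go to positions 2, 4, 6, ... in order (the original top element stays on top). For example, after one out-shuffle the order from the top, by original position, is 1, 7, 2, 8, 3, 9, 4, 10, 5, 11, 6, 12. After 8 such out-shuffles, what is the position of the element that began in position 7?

8

Track the element's position through each out-shuffle:
7 → 2 → 3 → 5 → 9 → 6 → 11 → 10 → 8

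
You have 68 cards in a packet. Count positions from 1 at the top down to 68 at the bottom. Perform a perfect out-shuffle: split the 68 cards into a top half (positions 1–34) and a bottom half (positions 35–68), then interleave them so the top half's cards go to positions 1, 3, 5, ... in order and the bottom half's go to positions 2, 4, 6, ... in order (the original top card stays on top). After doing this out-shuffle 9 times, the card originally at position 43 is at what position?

65

Track the card's position through each out-shuffle:
43 → 18 → 35 → 2 → 3 → 5 → 9 → 17 → 33 → 65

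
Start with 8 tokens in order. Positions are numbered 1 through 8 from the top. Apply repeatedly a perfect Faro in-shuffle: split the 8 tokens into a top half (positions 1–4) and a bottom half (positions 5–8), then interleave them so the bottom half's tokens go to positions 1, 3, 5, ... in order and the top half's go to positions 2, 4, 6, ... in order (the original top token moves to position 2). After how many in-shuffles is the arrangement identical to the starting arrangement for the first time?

The in-shuffle permutes the 8 positions with cycle lengths [2, 6].
Every token is home exactly when every cycle has completed a whole number of laps, i.e. after lcm(2, 6) = 6 in-shuffles.

6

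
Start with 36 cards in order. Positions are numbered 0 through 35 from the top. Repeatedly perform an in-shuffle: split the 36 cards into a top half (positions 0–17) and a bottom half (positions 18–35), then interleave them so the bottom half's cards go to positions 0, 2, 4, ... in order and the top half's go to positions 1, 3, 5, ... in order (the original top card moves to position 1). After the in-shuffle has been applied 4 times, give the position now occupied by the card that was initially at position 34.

4

Track the card's position through each in-shuffle:
34 → 32 → 28 → 20 → 4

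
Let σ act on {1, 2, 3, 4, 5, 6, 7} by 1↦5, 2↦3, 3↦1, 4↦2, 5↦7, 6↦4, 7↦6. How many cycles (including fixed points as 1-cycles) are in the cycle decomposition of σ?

Cycle decomposition: (1 5 7 6 4 2 3).
1 cycle.

1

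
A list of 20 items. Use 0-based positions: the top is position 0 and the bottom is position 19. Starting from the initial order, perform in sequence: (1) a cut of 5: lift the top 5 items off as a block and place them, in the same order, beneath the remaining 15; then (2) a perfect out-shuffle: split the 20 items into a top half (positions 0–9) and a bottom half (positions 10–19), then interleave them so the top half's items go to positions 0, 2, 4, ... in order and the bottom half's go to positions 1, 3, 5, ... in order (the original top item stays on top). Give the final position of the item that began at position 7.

Track the item from position 7 forward through each operation:
  after op 1 (cut 5): 7 → 2
  after op 2 (out-shuffle): 2 → 4

4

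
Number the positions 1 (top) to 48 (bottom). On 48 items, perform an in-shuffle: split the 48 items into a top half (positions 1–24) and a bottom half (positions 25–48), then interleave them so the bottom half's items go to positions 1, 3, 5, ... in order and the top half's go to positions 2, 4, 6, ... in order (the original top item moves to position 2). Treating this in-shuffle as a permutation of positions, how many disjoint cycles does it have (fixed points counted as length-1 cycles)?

4

Trace each unvisited position around until it returns:
(1 2 4 8 16 32 ... len 21) (3 6 12 24 48 47 ... len 21) (7 14 28) (21 42 35)
4 cycles in total.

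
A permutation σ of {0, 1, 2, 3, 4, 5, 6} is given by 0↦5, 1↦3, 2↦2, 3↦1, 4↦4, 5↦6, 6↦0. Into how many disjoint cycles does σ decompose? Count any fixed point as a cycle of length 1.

Cycle decomposition: (0 5 6) (1 3) (2) (4).
4 cycles.

4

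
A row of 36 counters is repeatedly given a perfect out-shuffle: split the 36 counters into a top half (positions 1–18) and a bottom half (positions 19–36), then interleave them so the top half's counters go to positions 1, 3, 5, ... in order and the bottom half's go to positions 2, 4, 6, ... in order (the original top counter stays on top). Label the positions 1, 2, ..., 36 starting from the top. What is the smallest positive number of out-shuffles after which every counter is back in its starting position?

The out-shuffle permutes the 36 positions with cycle lengths [1, 1, 3, 3, 4, 12, 12].
Every counter is home exactly when every cycle has completed a whole number of laps, i.e. after lcm(1, 3, 4, 12) = 12 out-shuffles.

12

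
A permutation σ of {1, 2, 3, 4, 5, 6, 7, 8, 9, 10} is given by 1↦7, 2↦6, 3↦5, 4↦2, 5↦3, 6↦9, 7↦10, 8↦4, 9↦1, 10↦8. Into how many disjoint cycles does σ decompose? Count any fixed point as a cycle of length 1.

Cycle decomposition: (1 7 10 8 4 2 6 9) (3 5).
2 cycles.

2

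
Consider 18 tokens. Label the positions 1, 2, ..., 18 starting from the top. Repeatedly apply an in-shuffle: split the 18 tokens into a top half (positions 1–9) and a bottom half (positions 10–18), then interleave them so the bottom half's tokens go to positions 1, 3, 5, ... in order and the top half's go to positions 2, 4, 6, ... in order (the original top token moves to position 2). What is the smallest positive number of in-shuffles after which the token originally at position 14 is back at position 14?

Follow position 14 under repeated in-shuffles:
14 → 9 → 18 → 17 → 15 → 11 → 3 → 6 → 12 → 5 → 10 → 1 → 2 → 4 → 8 → 16 → 13 → 7 → 14
It first returns after 18 in-shuffles.

18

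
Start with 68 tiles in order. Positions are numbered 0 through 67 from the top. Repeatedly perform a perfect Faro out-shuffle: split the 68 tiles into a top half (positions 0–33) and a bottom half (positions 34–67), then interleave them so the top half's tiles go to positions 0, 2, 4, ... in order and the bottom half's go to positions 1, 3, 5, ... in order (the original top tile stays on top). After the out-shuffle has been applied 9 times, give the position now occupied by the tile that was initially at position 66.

24

Track the tile's position through each out-shuffle:
66 → 65 → 63 → 59 → 51 → 35 → 3 → 6 → 12 → 24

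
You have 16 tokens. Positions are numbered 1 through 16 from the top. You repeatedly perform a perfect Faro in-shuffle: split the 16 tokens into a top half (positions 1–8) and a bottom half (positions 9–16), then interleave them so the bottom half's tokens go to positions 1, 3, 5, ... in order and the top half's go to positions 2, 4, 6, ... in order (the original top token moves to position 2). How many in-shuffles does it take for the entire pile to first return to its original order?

8

The in-shuffle permutes the 16 positions with cycle lengths [8, 8].
Every token is home exactly when every cycle has completed a whole number of laps, i.e. after lcm(8) = 8 in-shuffles.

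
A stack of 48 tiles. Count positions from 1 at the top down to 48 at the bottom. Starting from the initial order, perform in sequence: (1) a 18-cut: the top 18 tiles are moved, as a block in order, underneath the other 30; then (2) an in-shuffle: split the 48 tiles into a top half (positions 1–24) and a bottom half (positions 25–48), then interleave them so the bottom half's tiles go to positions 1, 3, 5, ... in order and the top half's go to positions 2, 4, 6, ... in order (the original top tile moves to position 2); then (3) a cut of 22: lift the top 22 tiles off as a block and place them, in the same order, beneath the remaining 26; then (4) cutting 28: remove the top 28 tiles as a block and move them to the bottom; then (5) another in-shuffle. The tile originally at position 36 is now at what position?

Track the tile from position 36 forward through each operation:
  after op 1 (cut 18): 36 → 18
  after op 2 (in-shuffle): 18 → 36
  after op 3 (cut 22): 36 → 14
  after op 4 (cut 28): 14 → 34
  after op 5 (in-shuffle): 34 → 19

19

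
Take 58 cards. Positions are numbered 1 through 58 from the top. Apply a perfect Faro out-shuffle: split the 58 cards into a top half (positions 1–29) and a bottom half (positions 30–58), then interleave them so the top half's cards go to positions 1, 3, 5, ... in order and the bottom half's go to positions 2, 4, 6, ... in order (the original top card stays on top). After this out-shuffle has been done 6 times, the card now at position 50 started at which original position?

8

Work backwards from position 50, undoing one out-shuffle at a time:
50 ← 54 ← 56 ← 57 ← 29 ← 15 ← 8
So the card now at position 50 started at position 8.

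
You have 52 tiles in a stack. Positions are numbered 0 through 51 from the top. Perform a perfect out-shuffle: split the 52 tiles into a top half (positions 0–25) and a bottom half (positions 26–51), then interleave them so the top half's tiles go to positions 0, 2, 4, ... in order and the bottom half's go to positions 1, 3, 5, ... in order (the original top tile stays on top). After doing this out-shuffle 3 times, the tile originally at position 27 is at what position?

Track the tile's position through each out-shuffle:
27 → 3 → 6 → 12

12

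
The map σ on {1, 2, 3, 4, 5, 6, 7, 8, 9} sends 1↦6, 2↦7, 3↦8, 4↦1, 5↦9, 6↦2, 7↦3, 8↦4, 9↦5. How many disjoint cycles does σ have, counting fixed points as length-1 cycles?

2

Cycle decomposition: (1 6 2 7 3 8 4) (5 9).
2 cycles.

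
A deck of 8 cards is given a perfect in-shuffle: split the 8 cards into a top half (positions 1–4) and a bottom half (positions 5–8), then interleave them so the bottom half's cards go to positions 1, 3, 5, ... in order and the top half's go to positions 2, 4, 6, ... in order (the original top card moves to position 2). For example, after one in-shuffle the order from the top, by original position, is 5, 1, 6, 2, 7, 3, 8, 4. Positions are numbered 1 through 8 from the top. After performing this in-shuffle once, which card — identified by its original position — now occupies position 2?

1

Work backwards from position 2, undoing one in-shuffle at a time:
2 ← 1
So the card now at position 2 started at position 1.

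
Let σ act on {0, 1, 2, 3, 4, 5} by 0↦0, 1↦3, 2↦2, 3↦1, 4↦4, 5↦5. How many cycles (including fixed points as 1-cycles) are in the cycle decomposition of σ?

Cycle decomposition: (0) (1 3) (2) (4) (5).
5 cycles.

5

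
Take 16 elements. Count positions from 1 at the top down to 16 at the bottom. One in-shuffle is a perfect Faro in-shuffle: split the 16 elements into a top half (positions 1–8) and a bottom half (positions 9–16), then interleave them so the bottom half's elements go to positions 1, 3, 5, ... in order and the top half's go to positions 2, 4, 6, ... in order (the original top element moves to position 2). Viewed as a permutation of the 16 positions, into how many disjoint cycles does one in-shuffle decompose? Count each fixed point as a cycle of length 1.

Trace each unvisited position around until it returns:
(1 2 4 8 16 15 13 9) (3 6 12 7 14 11 5 10)
2 cycles in total.

2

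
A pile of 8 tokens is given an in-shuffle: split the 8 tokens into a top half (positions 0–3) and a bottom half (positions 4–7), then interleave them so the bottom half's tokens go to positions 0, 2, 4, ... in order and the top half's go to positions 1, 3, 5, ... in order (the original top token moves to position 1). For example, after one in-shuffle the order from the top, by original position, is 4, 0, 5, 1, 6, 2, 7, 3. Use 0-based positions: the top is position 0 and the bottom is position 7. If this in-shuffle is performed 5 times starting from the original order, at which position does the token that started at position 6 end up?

7

Track the token's position through each in-shuffle:
6 → 4 → 0 → 1 → 3 → 7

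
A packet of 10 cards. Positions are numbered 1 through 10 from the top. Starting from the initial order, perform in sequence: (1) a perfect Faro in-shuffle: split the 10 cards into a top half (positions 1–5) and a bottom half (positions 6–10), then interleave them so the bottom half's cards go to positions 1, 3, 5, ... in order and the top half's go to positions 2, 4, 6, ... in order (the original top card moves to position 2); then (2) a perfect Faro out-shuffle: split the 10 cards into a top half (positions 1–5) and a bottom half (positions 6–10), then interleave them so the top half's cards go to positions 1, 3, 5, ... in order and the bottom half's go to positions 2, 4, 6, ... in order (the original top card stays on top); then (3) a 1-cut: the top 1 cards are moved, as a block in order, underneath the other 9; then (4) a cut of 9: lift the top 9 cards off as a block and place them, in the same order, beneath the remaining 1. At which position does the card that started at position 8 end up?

9

Track the card from position 8 forward through each operation:
  after op 1 (in-shuffle): 8 → 5
  after op 2 (out-shuffle): 5 → 9
  after op 3 (cut 1): 9 → 8
  after op 4 (cut 9): 8 → 9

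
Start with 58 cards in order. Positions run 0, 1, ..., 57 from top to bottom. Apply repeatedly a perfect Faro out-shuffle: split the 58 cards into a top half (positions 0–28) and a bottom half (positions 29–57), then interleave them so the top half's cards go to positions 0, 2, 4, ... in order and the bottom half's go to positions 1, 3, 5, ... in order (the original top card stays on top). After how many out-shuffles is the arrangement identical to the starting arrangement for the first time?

The out-shuffle permutes the 58 positions with cycle lengths [1, 1, 2, 18, 18, 18].
Every card is home exactly when every cycle has completed a whole number of laps, i.e. after lcm(1, 2, 18) = 18 out-shuffles.

18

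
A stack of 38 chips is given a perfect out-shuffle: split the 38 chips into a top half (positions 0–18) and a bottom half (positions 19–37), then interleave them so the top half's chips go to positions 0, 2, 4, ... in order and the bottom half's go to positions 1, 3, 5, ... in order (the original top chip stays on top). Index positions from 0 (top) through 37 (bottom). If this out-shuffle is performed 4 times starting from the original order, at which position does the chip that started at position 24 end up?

Track the chip's position through each out-shuffle:
24 → 11 → 22 → 7 → 14

14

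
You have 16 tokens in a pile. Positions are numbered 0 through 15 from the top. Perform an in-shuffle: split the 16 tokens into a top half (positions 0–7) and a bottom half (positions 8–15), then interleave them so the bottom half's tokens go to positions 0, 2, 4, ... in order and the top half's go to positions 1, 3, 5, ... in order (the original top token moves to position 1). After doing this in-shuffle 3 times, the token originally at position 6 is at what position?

Track the token's position through each in-shuffle:
6 → 13 → 10 → 4

4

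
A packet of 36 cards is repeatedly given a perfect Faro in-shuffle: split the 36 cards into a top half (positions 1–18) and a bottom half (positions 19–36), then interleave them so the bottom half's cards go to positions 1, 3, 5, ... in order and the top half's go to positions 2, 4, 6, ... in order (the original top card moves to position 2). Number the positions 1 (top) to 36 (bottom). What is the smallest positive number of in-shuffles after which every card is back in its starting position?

36

The in-shuffle permutes the 36 positions with cycle lengths [36].
Every card is home exactly when every cycle has completed a whole number of laps, i.e. after lcm(36) = 36 in-shuffles.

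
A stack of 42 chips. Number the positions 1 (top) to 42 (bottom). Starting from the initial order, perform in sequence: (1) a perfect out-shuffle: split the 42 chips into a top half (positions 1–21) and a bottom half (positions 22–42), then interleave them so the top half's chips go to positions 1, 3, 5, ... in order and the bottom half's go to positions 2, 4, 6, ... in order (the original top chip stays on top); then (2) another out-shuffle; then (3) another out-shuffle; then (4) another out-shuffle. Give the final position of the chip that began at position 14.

Track the chip from position 14 forward through each operation:
  after op 1 (out-shuffle): 14 → 27
  after op 2 (out-shuffle): 27 → 12
  after op 3 (out-shuffle): 12 → 23
  after op 4 (out-shuffle): 23 → 4

4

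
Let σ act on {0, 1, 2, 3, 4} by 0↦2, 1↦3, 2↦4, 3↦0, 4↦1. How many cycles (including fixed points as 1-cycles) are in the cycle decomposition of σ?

Cycle decomposition: (0 2 4 1 3).
1 cycle.

1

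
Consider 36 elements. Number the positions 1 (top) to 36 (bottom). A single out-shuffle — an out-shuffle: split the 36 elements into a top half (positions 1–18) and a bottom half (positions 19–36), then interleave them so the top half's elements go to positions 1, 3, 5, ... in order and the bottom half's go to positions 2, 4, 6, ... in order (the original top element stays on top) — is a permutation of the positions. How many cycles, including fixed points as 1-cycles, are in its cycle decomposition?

7

Trace each unvisited position around until it returns:
(1) (2 3 5 9 17 33 ... len 12) (4 7 13 25 14 27 ... len 12) (6 11 21) (8 15 29 22) (16 31 26) (36)
7 cycles in total.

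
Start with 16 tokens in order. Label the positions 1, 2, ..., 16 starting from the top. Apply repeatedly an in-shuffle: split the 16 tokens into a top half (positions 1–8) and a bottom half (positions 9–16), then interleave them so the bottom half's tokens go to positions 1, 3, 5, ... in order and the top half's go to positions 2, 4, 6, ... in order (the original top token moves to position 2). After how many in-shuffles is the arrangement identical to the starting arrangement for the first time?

8

The in-shuffle permutes the 16 positions with cycle lengths [8, 8].
Every token is home exactly when every cycle has completed a whole number of laps, i.e. after lcm(8) = 8 in-shuffles.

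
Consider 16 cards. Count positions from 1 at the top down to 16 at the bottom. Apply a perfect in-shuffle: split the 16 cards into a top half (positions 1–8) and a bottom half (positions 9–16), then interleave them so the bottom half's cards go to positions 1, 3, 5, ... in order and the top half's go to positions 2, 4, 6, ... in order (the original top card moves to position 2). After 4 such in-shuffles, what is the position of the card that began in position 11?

Track the card's position through each in-shuffle:
11 → 5 → 10 → 3 → 6

6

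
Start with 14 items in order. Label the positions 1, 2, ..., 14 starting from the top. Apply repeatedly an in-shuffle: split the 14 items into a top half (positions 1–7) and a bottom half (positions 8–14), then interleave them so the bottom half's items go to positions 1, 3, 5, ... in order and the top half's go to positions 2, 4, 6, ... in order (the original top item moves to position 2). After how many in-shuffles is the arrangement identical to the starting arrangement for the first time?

The in-shuffle permutes the 14 positions with cycle lengths [2, 4, 4, 4].
Every item is home exactly when every cycle has completed a whole number of laps, i.e. after lcm(2, 4) = 4 in-shuffles.

4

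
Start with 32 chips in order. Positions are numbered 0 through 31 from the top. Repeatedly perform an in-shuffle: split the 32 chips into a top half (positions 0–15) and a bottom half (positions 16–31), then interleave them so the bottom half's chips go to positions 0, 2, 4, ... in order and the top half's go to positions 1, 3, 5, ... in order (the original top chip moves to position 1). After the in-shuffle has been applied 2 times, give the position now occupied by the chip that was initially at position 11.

Track the chip's position through each in-shuffle:
11 → 23 → 14

14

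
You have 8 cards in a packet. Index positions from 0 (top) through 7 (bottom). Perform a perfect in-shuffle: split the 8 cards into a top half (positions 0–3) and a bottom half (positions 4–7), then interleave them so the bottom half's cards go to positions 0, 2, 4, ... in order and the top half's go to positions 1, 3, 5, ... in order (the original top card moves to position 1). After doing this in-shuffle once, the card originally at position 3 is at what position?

7

Track the card's position through each in-shuffle:
3 → 7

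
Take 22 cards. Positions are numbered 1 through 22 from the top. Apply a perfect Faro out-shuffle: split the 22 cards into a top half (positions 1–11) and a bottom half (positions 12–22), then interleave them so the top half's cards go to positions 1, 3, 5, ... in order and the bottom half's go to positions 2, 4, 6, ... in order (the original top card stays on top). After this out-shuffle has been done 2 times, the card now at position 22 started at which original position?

22

Work backwards from position 22, undoing one out-shuffle at a time:
22 ← 22 ← 22
So the card now at position 22 started at position 22.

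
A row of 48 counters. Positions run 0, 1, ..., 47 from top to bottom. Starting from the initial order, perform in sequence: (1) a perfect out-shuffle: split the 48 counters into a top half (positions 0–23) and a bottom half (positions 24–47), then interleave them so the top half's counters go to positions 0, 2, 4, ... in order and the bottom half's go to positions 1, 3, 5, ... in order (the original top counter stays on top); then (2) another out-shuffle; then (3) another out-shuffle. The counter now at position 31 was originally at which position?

Undo the operations in reverse order, starting from position 31:
  undo op 3 (out-shuffle, from bottom half): 31 ← 39
  undo op 2 (out-shuffle, from bottom half): 39 ← 43
  undo op 1 (out-shuffle, from bottom half): 43 ← 45
So the counter at position 31 came from original position 45.

45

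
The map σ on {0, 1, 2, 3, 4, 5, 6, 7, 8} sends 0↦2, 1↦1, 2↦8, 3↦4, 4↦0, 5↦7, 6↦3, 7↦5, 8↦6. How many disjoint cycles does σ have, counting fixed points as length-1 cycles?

Cycle decomposition: (0 2 8 6 3 4) (1) (5 7).
3 cycles.

3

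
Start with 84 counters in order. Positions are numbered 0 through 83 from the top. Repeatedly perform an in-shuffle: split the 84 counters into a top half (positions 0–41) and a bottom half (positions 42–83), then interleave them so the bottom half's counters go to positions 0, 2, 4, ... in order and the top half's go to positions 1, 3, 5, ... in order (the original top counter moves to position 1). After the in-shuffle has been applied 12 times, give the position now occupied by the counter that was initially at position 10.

5

Track the counter's position through each in-shuffle:
10 → 21 → 43 → 2 → 5 → 11 → 23 → 47 → 10 → 21 → 43 → 2 → 5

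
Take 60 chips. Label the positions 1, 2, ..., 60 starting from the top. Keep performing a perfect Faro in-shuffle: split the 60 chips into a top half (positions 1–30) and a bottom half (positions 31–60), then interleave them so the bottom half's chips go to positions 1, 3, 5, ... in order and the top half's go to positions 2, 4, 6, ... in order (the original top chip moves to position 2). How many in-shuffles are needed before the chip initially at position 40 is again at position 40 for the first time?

Follow position 40 under repeated in-shuffles:
40 → 19 → 38 → 15 → 30 → 60 → 59 → 57 → ... → 40 (length 60)
It first returns after 60 in-shuffles.

60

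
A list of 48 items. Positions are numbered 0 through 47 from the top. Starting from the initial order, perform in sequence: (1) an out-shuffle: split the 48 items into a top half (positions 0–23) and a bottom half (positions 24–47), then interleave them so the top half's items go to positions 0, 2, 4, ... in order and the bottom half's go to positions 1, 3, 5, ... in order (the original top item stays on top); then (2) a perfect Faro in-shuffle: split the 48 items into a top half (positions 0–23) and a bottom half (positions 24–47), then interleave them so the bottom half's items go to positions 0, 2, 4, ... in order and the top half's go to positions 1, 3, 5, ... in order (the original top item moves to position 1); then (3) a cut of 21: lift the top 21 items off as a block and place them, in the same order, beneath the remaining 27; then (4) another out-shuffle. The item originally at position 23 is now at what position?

46

Track the item from position 23 forward through each operation:
  after op 1 (out-shuffle): 23 → 46
  after op 2 (in-shuffle): 46 → 44
  after op 3 (cut 21): 44 → 23
  after op 4 (out-shuffle): 23 → 46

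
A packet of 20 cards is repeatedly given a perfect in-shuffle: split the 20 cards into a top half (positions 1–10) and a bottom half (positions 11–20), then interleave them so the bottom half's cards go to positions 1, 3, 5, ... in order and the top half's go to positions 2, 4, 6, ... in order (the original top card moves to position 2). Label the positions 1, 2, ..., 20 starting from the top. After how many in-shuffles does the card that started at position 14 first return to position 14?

2

Follow position 14 under repeated in-shuffles:
14 → 7 → 14
It first returns after 2 in-shuffles.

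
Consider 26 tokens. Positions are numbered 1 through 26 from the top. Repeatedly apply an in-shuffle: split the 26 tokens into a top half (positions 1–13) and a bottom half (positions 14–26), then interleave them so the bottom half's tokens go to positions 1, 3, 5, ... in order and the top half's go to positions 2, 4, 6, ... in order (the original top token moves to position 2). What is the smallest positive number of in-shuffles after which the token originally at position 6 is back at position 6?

6

Follow position 6 under repeated in-shuffles:
6 → 12 → 24 → 21 → 15 → 3 → 6
It first returns after 6 in-shuffles.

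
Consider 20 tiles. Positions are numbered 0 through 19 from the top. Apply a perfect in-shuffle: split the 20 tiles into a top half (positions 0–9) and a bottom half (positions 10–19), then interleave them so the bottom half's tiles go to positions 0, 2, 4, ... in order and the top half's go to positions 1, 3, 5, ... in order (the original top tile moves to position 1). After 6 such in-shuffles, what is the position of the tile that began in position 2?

2

Track the tile's position through each in-shuffle:
2 → 5 → 11 → 2 → 5 → 11 → 2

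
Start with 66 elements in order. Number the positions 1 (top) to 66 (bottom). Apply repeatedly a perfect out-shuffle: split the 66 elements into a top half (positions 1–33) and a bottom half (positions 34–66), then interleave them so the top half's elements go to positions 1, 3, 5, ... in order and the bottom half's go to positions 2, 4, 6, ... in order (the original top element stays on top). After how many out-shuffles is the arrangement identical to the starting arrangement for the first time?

12

The out-shuffle permutes the 66 positions with cycle lengths [1, 1, 4, 12, 12, 12, 12, 12].
Every element is home exactly when every cycle has completed a whole number of laps, i.e. after lcm(1, 4, 12) = 12 out-shuffles.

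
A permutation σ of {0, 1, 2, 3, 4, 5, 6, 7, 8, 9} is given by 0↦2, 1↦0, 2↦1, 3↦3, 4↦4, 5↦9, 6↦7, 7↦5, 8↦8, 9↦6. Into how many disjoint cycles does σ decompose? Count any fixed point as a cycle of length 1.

5

Cycle decomposition: (0 2 1) (3) (4) (5 9 6 7) (8).
5 cycles.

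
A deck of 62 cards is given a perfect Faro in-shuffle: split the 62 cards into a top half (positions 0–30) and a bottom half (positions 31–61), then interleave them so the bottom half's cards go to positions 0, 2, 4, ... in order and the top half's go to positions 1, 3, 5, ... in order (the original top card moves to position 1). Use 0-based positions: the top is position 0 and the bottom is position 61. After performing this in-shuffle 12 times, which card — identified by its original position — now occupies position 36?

36

Work backwards from position 36, undoing one in-shuffle at a time:
36 ← 49 ← 24 ← 43 ← 21 ← 10 ← 36 ← 49 ← 24 ← 43 ← 21 ← 10 ← 36
So the card now at position 36 started at position 36.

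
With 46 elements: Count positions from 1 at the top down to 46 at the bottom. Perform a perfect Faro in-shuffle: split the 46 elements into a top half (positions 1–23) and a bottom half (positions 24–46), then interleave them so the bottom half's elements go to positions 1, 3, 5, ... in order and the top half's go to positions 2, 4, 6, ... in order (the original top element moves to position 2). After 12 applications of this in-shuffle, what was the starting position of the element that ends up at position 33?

Work backwards from position 33, undoing one in-shuffle at a time:
33 ← 40 ← 20 ← 10 ← 5 ← 26 ← 13 ← 30 ← 15 ← 31 ← 39 ← 43 ← 45
So the element now at position 33 started at position 45.

45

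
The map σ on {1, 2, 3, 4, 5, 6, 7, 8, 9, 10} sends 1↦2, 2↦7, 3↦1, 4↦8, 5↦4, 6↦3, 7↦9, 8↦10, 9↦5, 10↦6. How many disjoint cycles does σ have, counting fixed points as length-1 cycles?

1

Cycle decomposition: (1 2 7 9 5 4 8 10 6 3).
1 cycle.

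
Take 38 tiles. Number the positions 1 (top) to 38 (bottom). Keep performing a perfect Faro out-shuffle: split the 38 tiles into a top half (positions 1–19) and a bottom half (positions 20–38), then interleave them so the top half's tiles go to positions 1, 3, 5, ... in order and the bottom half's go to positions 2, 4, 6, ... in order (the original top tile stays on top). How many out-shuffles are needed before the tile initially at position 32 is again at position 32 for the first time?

Follow position 32 under repeated out-shuffles:
32 → 26 → 14 → 27 → 16 → 31 → 24 → 10 → ... → 32 (length 36)
It first returns after 36 out-shuffles.

36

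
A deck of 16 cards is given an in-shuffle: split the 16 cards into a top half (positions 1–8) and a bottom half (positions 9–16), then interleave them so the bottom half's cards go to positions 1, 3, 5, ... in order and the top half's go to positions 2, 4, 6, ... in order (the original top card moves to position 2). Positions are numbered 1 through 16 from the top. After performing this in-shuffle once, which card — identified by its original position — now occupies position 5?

11

Work backwards from position 5, undoing one in-shuffle at a time:
5 ← 11
So the card now at position 5 started at position 11.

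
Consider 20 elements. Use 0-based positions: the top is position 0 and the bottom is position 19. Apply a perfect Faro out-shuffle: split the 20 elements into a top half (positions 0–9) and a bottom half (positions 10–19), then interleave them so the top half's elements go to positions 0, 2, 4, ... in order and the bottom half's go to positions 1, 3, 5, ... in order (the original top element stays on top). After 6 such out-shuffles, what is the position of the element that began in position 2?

Track the element's position through each out-shuffle:
2 → 4 → 8 → 16 → 13 → 7 → 14

14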